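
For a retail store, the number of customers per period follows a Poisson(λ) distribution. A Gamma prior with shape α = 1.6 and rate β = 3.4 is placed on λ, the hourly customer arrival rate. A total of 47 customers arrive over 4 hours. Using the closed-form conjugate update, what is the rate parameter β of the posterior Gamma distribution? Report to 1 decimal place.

7.4

With a Gamma(shape α, rate β) prior, the Poisson likelihood is conjugate: the posterior is Gamma(α + ΣXᵢ, β + n).
Posterior: Gamma(α+S, β+n) = Gamma(1.6+47, 3.4+4) = Gamma(48.6, 7.4).
Posterior β = 7.4.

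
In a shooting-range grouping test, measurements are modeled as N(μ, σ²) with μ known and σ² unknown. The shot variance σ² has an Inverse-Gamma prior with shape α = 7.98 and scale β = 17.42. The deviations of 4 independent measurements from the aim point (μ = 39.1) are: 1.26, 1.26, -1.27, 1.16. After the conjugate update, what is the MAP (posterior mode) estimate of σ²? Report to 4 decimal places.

With known mean μ and an Inverse-Gamma(α, β) prior on σ², the Normal likelihood is conjugate: posterior is Inv-Gamma(α + n/2, β + Σ(xᵢ−μ)²/2).
Σ(xᵢ−μ)² = (1.26)² + (1.26)² + (-1.27)² + (1.16)² = 6.1337.
Posterior: Inv-Gamma(7.98 + 4/2, 17.42 + 6.1337/2) = Inv-Gamma(9.98, 20.48685).
Mode = β/(α+1) = 20.48685/10.98 = 1.8658.

1.8658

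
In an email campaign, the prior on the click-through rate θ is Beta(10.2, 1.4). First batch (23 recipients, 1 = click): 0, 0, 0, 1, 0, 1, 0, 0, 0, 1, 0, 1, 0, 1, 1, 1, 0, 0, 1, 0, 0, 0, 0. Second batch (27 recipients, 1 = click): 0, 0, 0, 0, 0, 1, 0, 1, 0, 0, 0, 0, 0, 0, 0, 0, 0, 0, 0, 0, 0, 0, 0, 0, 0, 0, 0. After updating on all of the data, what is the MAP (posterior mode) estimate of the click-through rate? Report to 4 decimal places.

The Beta prior is conjugate to a Binomial/Bernoulli likelihood; the update adds successes to α and failures to β.
After batch 1: Beta(10.2+8, 1.4+15) = Beta(18.2, 16.4).
After batch 2: Beta(18.2+2, 16.4+25) = Beta(20.2, 41.4).
Mode of Beta(a,b) for a,b>1 is (a−1)/(a+b−2) = 19.2/59.6 = 0.3221.

0.3221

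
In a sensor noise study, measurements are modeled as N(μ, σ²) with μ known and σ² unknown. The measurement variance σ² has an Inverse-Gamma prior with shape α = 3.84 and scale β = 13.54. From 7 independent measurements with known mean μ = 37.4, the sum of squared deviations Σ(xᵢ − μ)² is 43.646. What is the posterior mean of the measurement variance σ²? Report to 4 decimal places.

5.5778

With known mean μ and an Inverse-Gamma(α, β) prior on σ², the Normal likelihood is conjugate: posterior is Inv-Gamma(α + n/2, β + Σ(xᵢ−μ)²/2).
Posterior: Inv-Gamma(3.84 + 7/2, 13.54 + 43.646/2) = Inv-Gamma(7.34, 35.3630).
E[σ²|data] = β/(α−1) = 35.3630/6.34 = 5.5778.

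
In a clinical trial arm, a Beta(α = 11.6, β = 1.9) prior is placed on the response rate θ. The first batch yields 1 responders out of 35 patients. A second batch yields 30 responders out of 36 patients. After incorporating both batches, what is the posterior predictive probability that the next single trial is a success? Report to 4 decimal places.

0.5041

The Beta prior is conjugate to a Binomial/Bernoulli likelihood; the update adds successes to α and failures to β.
After batch 1: Beta(11.6+1, 1.9+34) = Beta(12.6, 35.9).
After batch 2: Beta(12.6+30, 35.9+6) = Beta(42.6, 41.9).
For a single future Bernoulli trial, P(success | data) = α/(α+β) = 0.5041.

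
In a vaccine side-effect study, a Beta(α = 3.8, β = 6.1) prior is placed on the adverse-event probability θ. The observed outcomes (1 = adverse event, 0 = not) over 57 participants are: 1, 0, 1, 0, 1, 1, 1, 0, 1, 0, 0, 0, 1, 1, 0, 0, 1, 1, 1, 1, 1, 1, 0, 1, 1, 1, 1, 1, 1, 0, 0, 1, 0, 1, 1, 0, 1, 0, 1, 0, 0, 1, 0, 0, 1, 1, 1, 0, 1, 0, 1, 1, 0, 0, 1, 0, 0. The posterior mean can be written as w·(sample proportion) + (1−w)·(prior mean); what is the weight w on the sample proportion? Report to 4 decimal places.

The Beta prior is conjugate to a Binomial/Bernoulli likelihood; the update adds successes to α and failures to β.
Posterior mean = (α₀+k)/(α₀+β₀+n) = [n/(α₀+β₀+n)]·(k/n) + [(α₀+β₀)/(α₀+β₀+n)]·α₀/(α₀+β₀), so only n and the prior enter the weight.
The weight on the data is w = n/(α₀+β₀+n) = 57/(3.8+6.1+57) = 57/66.9 = 0.8520.

0.8520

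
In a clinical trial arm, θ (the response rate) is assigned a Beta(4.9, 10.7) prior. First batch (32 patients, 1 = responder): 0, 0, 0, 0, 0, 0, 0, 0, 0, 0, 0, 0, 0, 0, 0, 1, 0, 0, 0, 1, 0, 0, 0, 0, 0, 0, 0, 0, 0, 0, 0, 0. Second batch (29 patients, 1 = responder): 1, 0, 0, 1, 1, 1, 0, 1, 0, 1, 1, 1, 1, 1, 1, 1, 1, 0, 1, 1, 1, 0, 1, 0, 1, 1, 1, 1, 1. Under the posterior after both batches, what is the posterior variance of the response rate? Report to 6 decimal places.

0.003028

The Beta prior is conjugate to a Binomial/Bernoulli likelihood; the update adds successes to α and failures to β.
After batch 1: Beta(4.9+2, 10.7+30) = Beta(6.9, 40.7).
After batch 2: Beta(6.9+22, 40.7+7) = Beta(28.9, 47.7).
Var = αβ/((α+β)²(α+β+1)) = 28.9·47.7/(76.6²·77.6) = 0.003028.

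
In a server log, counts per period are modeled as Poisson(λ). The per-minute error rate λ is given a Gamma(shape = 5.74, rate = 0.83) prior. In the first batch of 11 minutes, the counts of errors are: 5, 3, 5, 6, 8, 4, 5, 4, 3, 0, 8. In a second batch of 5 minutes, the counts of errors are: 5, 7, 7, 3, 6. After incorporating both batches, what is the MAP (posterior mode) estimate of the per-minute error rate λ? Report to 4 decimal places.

4.9756

With a Gamma(shape α, rate β) prior, the Poisson likelihood is conjugate: the posterior is Gamma(α + ΣXᵢ, β + n).
Batch 1: sum of counts S = 51 over n = 11 minutes.
After batch 1: Gamma(α+S, β+n) = Gamma(5.74+51, 0.83+11) = Gamma(56.74, 11.83).
Batch 2: sum of counts S = 28 over n = 5 minutes.
After batch 2: Gamma(α+S, β+n) = Gamma(56.74+28, 11.83+5) = Gamma(84.74, 16.83).
Mode of Gamma(α,β) for α≥1 is (α−1)/β = 83.74/16.83 = 4.9756.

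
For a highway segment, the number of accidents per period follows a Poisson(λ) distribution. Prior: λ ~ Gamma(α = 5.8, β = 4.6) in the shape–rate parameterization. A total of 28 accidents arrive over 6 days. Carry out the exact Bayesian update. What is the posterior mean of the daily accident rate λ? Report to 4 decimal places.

3.1887

With a Gamma(shape α, rate β) prior, the Poisson likelihood is conjugate: the posterior is Gamma(α + ΣXᵢ, β + n).
Posterior: Gamma(α+S, β+n) = Gamma(5.8+28, 4.6+6) = Gamma(33.8, 10.6).
Posterior mean = α/β = 33.8/10.6 = 3.1887.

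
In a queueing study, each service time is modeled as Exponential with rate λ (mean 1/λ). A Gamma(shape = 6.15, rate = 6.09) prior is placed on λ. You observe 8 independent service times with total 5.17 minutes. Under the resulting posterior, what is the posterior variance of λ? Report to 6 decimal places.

With a Gamma(shape α, rate β) prior on the exponential rate λ, the posterior after n observations with total T = Σxᵢ is Gamma(α+n, β+T).
Posterior: Gamma(6.15+8, 6.09+5.17) = Gamma(14.15, 11.26).
Var = α/β² = 0.111604.

0.111604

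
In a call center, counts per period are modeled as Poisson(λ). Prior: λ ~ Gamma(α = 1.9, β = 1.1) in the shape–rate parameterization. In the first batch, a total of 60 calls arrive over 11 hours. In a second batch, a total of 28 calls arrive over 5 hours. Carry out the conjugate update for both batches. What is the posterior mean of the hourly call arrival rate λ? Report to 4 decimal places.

5.2573

With a Gamma(shape α, rate β) prior, the Poisson likelihood is conjugate: the posterior is Gamma(α + ΣXᵢ, β + n).
After batch 1: Gamma(α+S, β+n) = Gamma(1.9+60, 1.1+11) = Gamma(61.9, 12.1).
After batch 2: Gamma(α+S, β+n) = Gamma(61.9+28, 12.1+5) = Gamma(89.9, 17.1).
Posterior mean = α/β = 89.9/17.1 = 5.2573.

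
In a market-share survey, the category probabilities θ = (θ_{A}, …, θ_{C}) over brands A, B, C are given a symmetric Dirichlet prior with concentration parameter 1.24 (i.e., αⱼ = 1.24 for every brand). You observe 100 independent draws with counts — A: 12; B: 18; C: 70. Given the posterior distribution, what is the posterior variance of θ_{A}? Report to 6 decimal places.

0.001063

The Dirichlet prior is conjugate to the Multinomial likelihood: each posterior αⱼ = prior αⱼ + observed count nⱼ.
Posterior concentration: (13.24, 19.24, 71.24), total = 103.72.
Var[θ_j] = α_j(Σα−α_j)/((Σα)²(Σα+1)) = 13.24·90.48/(103.72²·104.72) = 0.001063.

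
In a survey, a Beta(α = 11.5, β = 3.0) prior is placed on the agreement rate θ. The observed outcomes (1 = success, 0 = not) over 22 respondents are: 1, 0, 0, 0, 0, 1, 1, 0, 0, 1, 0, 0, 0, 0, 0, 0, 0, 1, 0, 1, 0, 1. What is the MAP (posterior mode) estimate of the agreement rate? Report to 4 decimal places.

The Beta prior is conjugate to a Binomial/Bernoulli likelihood; the update adds successes to α and failures to β.
Posterior: Beta(α+k, β+n−k) = Beta(11.5+7, 3.0+15) = Beta(18.5, 18.0).
Mode of Beta(a,b) for a,b>1 is (a−1)/(a+b−2) = 17.5/34.5 = 0.5072.

0.5072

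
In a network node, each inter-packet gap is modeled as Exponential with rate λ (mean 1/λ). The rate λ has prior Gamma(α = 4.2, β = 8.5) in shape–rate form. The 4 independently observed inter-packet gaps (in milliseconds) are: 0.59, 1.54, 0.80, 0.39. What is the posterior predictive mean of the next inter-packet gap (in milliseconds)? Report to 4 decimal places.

1.6417

With a Gamma(shape α, rate β) prior on the exponential rate λ, the posterior after n observations with total T = Σxᵢ is Gamma(α+n, β+T).
Sum of observations T = 3.32 milliseconds; n = 4.
Posterior: Gamma(4.2+4, 8.5+3.32) = Gamma(8.2, 11.82).
The predictive distribution for the next observation is Lomax; its mean is β/(α−1) = 11.82/7.2 = 1.6417.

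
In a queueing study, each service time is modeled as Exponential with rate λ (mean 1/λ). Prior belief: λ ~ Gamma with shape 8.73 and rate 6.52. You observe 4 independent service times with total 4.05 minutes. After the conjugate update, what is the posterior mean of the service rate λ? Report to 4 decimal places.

1.2044

With a Gamma(shape α, rate β) prior on the exponential rate λ, the posterior after n observations with total T = Σxᵢ is Gamma(α+n, β+T).
Posterior: Gamma(8.73+4, 6.52+4.05) = Gamma(12.73, 10.57).
Posterior mean of λ = α/β = 12.73/10.57 = 1.2044.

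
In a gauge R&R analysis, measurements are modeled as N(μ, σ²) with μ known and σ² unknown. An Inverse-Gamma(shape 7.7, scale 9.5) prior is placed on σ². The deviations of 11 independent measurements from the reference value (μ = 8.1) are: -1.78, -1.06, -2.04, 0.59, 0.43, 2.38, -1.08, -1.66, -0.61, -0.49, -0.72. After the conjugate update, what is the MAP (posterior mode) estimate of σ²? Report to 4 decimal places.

With known mean μ and an Inverse-Gamma(α, β) prior on σ², the Normal likelihood is conjugate: posterior is Inv-Gamma(α + n/2, β + Σ(xᵢ−μ)²/2).
Σ(xᵢ−μ)² = (-1.78)² + (-1.06)² + (-2.04)² + (0.59)² + (0.43)² + (2.38)² + (-1.08)² + (-1.66)² + (-0.61)² + (-0.49)² + (-0.72)² = 19.7036.
Posterior: Inv-Gamma(7.7 + 11/2, 9.5 + 19.7036/2) = Inv-Gamma(13.20, 19.35180).
Mode = β/(α+1) = 19.35180/14.20 = 1.3628.

1.3628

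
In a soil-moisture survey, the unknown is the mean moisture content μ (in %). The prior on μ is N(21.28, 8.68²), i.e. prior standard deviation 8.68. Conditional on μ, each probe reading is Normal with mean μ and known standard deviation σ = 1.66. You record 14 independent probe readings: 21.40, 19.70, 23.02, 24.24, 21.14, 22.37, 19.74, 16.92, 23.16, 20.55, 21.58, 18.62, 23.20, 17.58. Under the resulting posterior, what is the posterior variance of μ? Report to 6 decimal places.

0.196316

For Normal data with known variance σ², a Normal(μ₀, σ₀²) prior on μ is conjugate. Posterior precision = 1/σ₀² + n/σ²; posterior mean is the precision-weighted average of μ₀ and x̄.
σ₀² = 8.68² = 75.3424, σ² = 1.66² = 2.7556; σ² + n·σ₀² = 2.7556 + 14·75.3424 = 1057.5492.
Posterior precision = 1/σ₀² + n/σ² = 1/75.3424 + 14/2.7556 = (σ² + n·σ₀²)/(σ₀²σ²) = 1057.5492/(75.3424·2.7556); posterior variance σₙ² = σ₀²σ²/(σ² + n·σ₀²) = 75.3424·2.7556/1057.5492 = 0.196316.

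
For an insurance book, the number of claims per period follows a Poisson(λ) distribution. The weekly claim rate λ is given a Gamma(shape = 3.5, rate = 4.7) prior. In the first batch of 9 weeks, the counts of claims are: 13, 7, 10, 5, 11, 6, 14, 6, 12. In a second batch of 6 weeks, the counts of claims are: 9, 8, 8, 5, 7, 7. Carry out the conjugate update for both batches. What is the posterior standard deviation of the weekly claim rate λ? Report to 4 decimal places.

With a Gamma(shape α, rate β) prior, the Poisson likelihood is conjugate: the posterior is Gamma(α + ΣXᵢ, β + n).
Batch 1: sum of counts S = 84 over n = 9 weeks.
After batch 1: Gamma(α+S, β+n) = Gamma(3.5+84, 4.7+9) = Gamma(87.5, 13.7).
Batch 2: sum of counts S = 44 over n = 6 weeks.
After batch 2: Gamma(α+S, β+n) = Gamma(87.5+44, 13.7+6) = Gamma(131.5, 19.7).
SD = √α/β = √131.5/19.7 = 0.5821.

0.5821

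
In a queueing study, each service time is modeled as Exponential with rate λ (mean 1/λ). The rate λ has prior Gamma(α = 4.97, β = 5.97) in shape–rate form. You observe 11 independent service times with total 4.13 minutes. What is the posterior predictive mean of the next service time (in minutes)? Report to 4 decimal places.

With a Gamma(shape α, rate β) prior on the exponential rate λ, the posterior after n observations with total T = Σxᵢ is Gamma(α+n, β+T).
Posterior: Gamma(4.97+11, 5.97+4.13) = Gamma(15.97, 10.10).
The predictive distribution for the next observation is Lomax; its mean is β/(α−1) = 10.10/14.97 = 0.6747.

0.6747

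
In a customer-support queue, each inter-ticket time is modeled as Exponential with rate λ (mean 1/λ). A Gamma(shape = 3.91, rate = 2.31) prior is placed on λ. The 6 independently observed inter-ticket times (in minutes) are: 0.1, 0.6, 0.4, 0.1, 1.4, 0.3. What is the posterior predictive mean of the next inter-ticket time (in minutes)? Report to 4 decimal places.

With a Gamma(shape α, rate β) prior on the exponential rate λ, the posterior after n observations with total T = Σxᵢ is Gamma(α+n, β+T).
Sum of observations T = 2.9 minutes; n = 6.
Posterior: Gamma(3.91+6, 2.31+2.9) = Gamma(9.91, 5.21).
The predictive distribution for the next observation is Lomax; its mean is β/(α−1) = 5.21/8.91 = 0.5847.

0.5847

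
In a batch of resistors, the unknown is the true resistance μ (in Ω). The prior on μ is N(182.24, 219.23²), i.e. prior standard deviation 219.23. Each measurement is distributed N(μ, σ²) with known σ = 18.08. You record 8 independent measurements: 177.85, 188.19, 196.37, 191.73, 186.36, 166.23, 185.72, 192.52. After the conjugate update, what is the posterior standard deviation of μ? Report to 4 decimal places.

6.3895

For Normal data with known variance σ², a Normal(μ₀, σ₀²) prior on μ is conjugate. Posterior precision = 1/σ₀² + n/σ²; posterior mean is the precision-weighted average of μ₀ and x̄.
σ₀² = 219.23² = 48061.7929, σ² = 18.08² = 326.8864; σ² + n·σ₀² = 326.8864 + 8·48061.7929 = 384821.2296.
Posterior precision = 1/σ₀² + n/σ² = 1/48061.7929 + 8/326.8864 = (σ² + n·σ₀²)/(σ₀²σ²) = 384821.2296/(48061.7929·326.8864); posterior variance σₙ² = σ₀²σ²/(σ² + n·σ₀²) = 48061.7929·326.8864/384821.2296 = 40.826091.
Posterior SD = √σₙ² = √(48061.7929·326.8864/384821.2296) = 6.3895.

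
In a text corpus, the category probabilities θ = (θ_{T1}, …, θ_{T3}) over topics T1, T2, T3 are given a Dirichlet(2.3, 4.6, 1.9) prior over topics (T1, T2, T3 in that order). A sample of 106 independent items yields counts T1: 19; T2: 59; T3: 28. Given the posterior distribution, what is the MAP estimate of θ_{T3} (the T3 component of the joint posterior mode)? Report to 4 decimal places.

The Dirichlet prior is conjugate to the Multinomial likelihood: each posterior αⱼ = prior αⱼ + observed count nⱼ.
Posterior concentration: (21.3, 63.6, 29.9), total = 114.8.
Joint mode component: (α_{T3}−1)/(Σα−K) = 28.9/111.8 = 0.2585.

0.2585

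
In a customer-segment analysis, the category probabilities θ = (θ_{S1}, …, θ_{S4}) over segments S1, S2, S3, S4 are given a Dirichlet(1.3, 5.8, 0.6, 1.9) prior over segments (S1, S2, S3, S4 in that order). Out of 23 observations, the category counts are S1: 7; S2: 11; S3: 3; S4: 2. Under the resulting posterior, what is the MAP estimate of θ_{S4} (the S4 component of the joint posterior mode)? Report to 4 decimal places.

The Dirichlet prior is conjugate to the Multinomial likelihood: each posterior αⱼ = prior αⱼ + observed count nⱼ.
Posterior concentration: (8.3, 16.8, 3.6, 3.9), total = 32.6.
Joint mode component: (α_{S4}−1)/(Σα−K) = 2.9/28.6 = 0.1014.

0.1014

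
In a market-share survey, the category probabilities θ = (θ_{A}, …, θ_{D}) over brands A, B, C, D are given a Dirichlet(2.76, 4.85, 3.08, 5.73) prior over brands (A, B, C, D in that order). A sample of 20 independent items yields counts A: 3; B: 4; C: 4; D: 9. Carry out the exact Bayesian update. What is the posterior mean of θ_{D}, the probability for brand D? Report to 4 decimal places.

The Dirichlet prior is conjugate to the Multinomial likelihood: each posterior αⱼ = prior αⱼ + observed count nⱼ.
Posterior concentration: (5.76, 8.85, 7.08, 14.73), total = 36.42.
E[θ_{D}|data] = α_{D}/Σα = 14.73/36.42 = 0.4044.

0.4044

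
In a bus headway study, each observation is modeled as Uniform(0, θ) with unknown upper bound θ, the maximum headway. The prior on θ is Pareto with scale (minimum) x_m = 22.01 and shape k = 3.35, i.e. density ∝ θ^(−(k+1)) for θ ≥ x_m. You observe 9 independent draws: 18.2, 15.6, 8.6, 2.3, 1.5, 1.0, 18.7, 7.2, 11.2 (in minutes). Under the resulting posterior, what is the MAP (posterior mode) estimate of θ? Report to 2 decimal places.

22.01

A Pareto(scale x_m, shape k) prior on the upper bound θ of Uniform(0, θ) is conjugate: posterior is Pareto(max(x_m, max xᵢ), k + n).
Sample maximum = 18.7; prior scale x_m = 22.01 → posterior scale = max = 22.01.
Posterior shape = 3.35 + 9 = 12.35.
The Pareto density is decreasing on [x_m, ∞), so the mode is x_m = 22.01.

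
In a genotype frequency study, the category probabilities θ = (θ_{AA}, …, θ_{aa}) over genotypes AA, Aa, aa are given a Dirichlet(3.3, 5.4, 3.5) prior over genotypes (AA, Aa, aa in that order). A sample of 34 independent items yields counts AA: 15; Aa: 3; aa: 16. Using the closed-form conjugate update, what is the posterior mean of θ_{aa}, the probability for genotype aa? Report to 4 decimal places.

The Dirichlet prior is conjugate to the Multinomial likelihood: each posterior αⱼ = prior αⱼ + observed count nⱼ.
Posterior concentration: (18.3, 8.4, 19.5), total = 46.2.
E[θ_{aa}|data] = α_{aa}/Σα = 19.5/46.2 = 0.4221.

0.4221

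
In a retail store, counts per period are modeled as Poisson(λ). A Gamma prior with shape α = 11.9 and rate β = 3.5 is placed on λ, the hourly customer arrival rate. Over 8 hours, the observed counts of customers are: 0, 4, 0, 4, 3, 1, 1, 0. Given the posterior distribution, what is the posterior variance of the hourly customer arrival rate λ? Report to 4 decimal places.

0.1883

With a Gamma(shape α, rate β) prior, the Poisson likelihood is conjugate: the posterior is Gamma(α + ΣXᵢ, β + n).
Sum of counts S = 13 over n = 8 hours.
Posterior: Gamma(α+S, β+n) = Gamma(11.9+13, 3.5+8) = Gamma(24.9, 11.5).
Var = α/β² = 24.9/11.5² = 0.1883.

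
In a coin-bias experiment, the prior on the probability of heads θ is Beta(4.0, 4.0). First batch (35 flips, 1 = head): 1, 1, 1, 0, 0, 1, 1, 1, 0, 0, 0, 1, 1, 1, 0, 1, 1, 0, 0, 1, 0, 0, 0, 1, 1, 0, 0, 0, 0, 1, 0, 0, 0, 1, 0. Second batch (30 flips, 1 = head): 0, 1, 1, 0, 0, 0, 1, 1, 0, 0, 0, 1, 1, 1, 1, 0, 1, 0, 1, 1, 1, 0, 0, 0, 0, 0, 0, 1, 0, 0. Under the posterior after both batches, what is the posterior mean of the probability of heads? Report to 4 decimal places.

0.4521

The Beta prior is conjugate to a Binomial/Bernoulli likelihood; the update adds successes to α and failures to β.
After batch 1: Beta(4.0+16, 4.0+19) = Beta(20.0, 23.0).
After batch 2: Beta(20.0+13, 23.0+17) = Beta(33.0, 40.0).
Posterior mean = α/(α+β) = 33.0/73.0 = 0.4521.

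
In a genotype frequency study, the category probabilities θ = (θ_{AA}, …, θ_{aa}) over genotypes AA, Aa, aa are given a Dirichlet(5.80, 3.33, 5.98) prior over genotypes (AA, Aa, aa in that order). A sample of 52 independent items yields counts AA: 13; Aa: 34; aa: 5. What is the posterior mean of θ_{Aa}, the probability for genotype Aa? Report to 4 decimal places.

The Dirichlet prior is conjugate to the Multinomial likelihood: each posterior αⱼ = prior αⱼ + observed count nⱼ.
Posterior concentration: (18.80, 37.33, 10.98), total = 67.11.
E[θ_{Aa}|data] = α_{Aa}/Σα = 37.33/67.11 = 0.5563.

0.5563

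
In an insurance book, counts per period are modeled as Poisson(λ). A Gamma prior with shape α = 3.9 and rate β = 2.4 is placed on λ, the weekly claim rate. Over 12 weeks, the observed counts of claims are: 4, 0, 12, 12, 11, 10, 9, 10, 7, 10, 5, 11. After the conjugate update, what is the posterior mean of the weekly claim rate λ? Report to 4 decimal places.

With a Gamma(shape α, rate β) prior, the Poisson likelihood is conjugate: the posterior is Gamma(α + ΣXᵢ, β + n).
Sum of counts S = 101 over n = 12 weeks.
Posterior: Gamma(α+S, β+n) = Gamma(3.9+101, 2.4+12) = Gamma(104.9, 14.4).
Posterior mean = α/β = 104.9/14.4 = 7.2847.

7.2847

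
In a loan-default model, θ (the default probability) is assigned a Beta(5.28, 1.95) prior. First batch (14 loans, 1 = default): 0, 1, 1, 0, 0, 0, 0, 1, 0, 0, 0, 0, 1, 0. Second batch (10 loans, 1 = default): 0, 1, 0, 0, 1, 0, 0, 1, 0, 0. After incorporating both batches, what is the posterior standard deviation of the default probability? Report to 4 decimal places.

0.0860

The Beta prior is conjugate to a Binomial/Bernoulli likelihood; the update adds successes to α and failures to β.
After batch 1: Beta(5.28+4, 1.95+10) = Beta(9.28, 11.95).
After batch 2: Beta(9.28+3, 11.95+7) = Beta(12.28, 18.95).
Var = αβ/((α+β)²(α+β+1)) = 12.28·18.95/(31.23²·32.23) = 0.00740292; SD = √0.00740292 = 0.0860.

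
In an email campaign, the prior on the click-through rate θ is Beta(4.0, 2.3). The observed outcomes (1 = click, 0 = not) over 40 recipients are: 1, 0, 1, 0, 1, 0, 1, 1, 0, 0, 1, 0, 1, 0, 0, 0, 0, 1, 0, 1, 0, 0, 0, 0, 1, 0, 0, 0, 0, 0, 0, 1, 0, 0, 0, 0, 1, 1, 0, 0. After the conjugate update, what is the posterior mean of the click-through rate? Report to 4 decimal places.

The Beta prior is conjugate to a Binomial/Bernoulli likelihood; the update adds successes to α and failures to β.
Posterior: Beta(α+k, β+n−k) = Beta(4.0+13, 2.3+27) = Beta(17.0, 29.3).
Posterior mean = α/(α+β) = 17.0/46.3 = 0.3672.

0.3672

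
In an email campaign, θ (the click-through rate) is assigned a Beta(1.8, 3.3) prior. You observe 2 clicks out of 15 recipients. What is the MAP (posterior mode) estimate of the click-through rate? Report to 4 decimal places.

0.1547

The Beta prior is conjugate to a Binomial/Bernoulli likelihood; the update adds successes to α and failures to β.
Posterior: Beta(α+k, β+n−k) = Beta(1.8+2, 3.3+13) = Beta(3.8, 16.3).
Mode of Beta(a,b) for a,b>1 is (a−1)/(a+b−2) = 2.8/18.1 = 0.1547.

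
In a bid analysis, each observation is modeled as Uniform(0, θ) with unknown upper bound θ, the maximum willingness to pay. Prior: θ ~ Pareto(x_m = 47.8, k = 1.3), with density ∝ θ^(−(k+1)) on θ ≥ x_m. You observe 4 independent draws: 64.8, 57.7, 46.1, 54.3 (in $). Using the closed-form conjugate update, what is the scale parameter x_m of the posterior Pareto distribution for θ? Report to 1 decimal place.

A Pareto(scale x_m, shape k) prior on the upper bound θ of Uniform(0, θ) is conjugate: posterior is Pareto(max(x_m, max xᵢ), k + n).
Sample maximum = 64.8; prior scale x_m = 47.8 → posterior scale = max = 64.8.
Posterior shape = 1.3 + 4 = 5.3.
Posterior scale x_m = 64.8.

64.8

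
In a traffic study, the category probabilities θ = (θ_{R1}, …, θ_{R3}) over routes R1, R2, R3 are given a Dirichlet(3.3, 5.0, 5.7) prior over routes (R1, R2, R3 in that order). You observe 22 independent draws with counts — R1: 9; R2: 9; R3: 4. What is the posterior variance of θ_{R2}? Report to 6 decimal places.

0.006423

The Dirichlet prior is conjugate to the Multinomial likelihood: each posterior αⱼ = prior αⱼ + observed count nⱼ.
Posterior concentration: (12.3, 14.0, 9.7), total = 36.0.
Var[θ_j] = α_j(Σα−α_j)/((Σα)²(Σα+1)) = 14.0·22.0/(36.0²·37.0) = 0.006423.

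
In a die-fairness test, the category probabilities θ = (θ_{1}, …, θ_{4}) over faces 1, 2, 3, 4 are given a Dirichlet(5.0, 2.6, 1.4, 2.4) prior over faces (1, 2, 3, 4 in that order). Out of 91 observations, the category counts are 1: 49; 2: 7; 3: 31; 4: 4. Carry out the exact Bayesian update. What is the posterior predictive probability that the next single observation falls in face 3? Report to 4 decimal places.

0.3164

The Dirichlet prior is conjugate to the Multinomial likelihood: each posterior αⱼ = prior αⱼ + observed count nⱼ.
Posterior concentration: (54.0, 9.6, 32.4, 6.4), total = 102.4.
P(next = 3 | data) = α_{3}/Σα = 0.3164.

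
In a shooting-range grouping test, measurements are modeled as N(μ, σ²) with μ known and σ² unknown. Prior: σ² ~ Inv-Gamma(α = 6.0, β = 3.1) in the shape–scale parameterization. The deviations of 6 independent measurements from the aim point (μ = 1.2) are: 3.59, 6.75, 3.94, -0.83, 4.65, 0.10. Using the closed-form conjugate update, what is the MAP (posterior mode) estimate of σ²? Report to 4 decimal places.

5.1248

With known mean μ and an Inverse-Gamma(α, β) prior on σ², the Normal likelihood is conjugate: posterior is Inv-Gamma(α + n/2, β + Σ(xᵢ−μ)²/2).
Σ(xᵢ−μ)² = (3.59)² + (6.75)² + (3.94)² + (-0.83)² + (4.65)² + (0.10)² = 96.2956.
Posterior: Inv-Gamma(6.0 + 6/2, 3.1 + 96.2956/2) = Inv-Gamma(9.00, 51.24780).
Mode = β/(α+1) = 51.24780/10.00 = 5.1248.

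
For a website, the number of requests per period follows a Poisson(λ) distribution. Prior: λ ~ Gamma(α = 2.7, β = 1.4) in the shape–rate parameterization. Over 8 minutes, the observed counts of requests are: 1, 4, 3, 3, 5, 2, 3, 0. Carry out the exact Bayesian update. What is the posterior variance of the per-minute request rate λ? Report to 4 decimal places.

With a Gamma(shape α, rate β) prior, the Poisson likelihood is conjugate: the posterior is Gamma(α + ΣXᵢ, β + n).
Sum of counts S = 21 over n = 8 minutes.
Posterior: Gamma(α+S, β+n) = Gamma(2.7+21, 1.4+8) = Gamma(23.7, 9.4).
Var = α/β² = 23.7/9.4² = 0.2682.

0.2682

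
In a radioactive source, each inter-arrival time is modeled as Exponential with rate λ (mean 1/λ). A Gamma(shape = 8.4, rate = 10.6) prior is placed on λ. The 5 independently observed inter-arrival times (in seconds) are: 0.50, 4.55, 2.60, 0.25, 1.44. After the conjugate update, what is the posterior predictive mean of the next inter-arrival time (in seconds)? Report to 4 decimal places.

1.6081

With a Gamma(shape α, rate β) prior on the exponential rate λ, the posterior after n observations with total T = Σxᵢ is Gamma(α+n, β+T).
Sum of observations T = 9.34 seconds; n = 5.
Posterior: Gamma(8.4+5, 10.6+9.34) = Gamma(13.4, 19.94).
The predictive distribution for the next observation is Lomax; its mean is β/(α−1) = 19.94/12.4 = 1.6081.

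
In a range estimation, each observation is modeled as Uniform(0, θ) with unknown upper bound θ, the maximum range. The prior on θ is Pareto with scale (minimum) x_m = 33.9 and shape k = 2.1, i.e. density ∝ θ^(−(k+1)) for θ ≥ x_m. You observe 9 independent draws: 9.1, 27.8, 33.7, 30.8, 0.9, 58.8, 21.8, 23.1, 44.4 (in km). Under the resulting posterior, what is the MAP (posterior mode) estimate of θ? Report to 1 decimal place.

A Pareto(scale x_m, shape k) prior on the upper bound θ of Uniform(0, θ) is conjugate: posterior is Pareto(max(x_m, max xᵢ), k + n).
Sample maximum = 58.8; prior scale x_m = 33.9 → posterior scale = max = 58.8.
Posterior shape = 2.1 + 9 = 11.1.
The Pareto density is decreasing on [x_m, ∞), so the mode is x_m = 58.8.

58.8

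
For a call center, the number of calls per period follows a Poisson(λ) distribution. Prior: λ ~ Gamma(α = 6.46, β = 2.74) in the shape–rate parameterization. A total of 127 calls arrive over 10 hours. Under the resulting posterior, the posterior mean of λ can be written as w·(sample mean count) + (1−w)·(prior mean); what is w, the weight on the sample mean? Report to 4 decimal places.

With a Gamma(shape α, rate β) prior, the Poisson likelihood is conjugate: the posterior is Gamma(α + ΣXᵢ, β + n).
Posterior mean = (α₀+S)/(β₀+n) = [n/(β₀+n)]·(S/n) + [β₀/(β₀+n)]·(α₀/β₀), so only n and β₀ enter the weight.
Weight on data w = n/(β₀+n) = 10/(2.74+10) = 10/12.74 = 0.7849.

0.7849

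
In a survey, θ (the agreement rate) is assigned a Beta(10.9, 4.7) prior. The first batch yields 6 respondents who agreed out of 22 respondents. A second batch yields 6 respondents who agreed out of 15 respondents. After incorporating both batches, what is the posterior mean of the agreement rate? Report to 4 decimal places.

0.4354

The Beta prior is conjugate to a Binomial/Bernoulli likelihood; the update adds successes to α and failures to β.
After batch 1: Beta(10.9+6, 4.7+16) = Beta(16.9, 20.7).
After batch 2: Beta(16.9+6, 20.7+9) = Beta(22.9, 29.7).
Posterior mean = α/(α+β) = 22.9/52.6 = 0.4354.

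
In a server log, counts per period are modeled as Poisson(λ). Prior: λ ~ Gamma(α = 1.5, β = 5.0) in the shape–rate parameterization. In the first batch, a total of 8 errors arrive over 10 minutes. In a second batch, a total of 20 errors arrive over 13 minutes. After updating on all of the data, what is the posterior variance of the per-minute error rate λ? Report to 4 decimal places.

With a Gamma(shape α, rate β) prior, the Poisson likelihood is conjugate: the posterior is Gamma(α + ΣXᵢ, β + n).
After batch 1: Gamma(α+S, β+n) = Gamma(1.5+8, 5.0+10) = Gamma(9.5, 15.0).
After batch 2: Gamma(α+S, β+n) = Gamma(9.5+20, 15.0+13) = Gamma(29.5, 28.0).
Var = α/β² = 29.5/28.0² = 0.0376.

0.0376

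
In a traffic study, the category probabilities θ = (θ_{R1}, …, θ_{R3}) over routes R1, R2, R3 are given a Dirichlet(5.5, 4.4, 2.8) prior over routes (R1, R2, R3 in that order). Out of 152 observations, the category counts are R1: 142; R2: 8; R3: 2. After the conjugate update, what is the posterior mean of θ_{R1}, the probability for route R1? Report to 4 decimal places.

0.8956

The Dirichlet prior is conjugate to the Multinomial likelihood: each posterior αⱼ = prior αⱼ + observed count nⱼ.
Posterior concentration: (147.5, 12.4, 4.8), total = 164.7.
E[θ_{R1}|data] = α_{R1}/Σα = 147.5/164.7 = 0.8956.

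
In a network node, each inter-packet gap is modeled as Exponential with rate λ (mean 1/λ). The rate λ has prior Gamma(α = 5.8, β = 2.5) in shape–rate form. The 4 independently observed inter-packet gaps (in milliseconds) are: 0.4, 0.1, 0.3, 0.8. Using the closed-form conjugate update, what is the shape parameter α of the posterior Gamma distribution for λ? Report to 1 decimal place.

9.8

With a Gamma(shape α, rate β) prior on the exponential rate λ, the posterior after n observations with total T = Σxᵢ is Gamma(α+n, β+T).
Sum of observations T = 1.6 milliseconds; n = 4.
Posterior: Gamma(5.8+4, 2.5+1.6) = Gamma(9.8, 4.1).
Posterior α = 9.8.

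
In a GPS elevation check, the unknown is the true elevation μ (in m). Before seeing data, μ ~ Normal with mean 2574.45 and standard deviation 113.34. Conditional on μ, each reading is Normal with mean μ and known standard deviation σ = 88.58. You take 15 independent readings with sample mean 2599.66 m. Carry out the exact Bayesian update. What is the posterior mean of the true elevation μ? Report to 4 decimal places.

2598.6736

For Normal data with known variance σ², a Normal(μ₀, σ₀²) prior on μ is conjugate. Posterior precision = 1/σ₀² + n/σ²; posterior mean is the precision-weighted average of μ₀ and x̄.
n·x̄ = 15·2599.66 = 38994.9.
σ₀² = 113.34² = 12845.9556, σ² = 88.58² = 7846.4164; σ² + n·σ₀² = 7846.4164 + 15·12845.9556 = 200535.7504.
Posterior mean = (μ₀/σ₀² + n·x̄/σ²)/(1/σ₀² + n/σ²) = (σ²·μ₀ + σ₀²·n·x̄)/(σ² + n·σ₀²) = (7846.4164·2574.45 + 12845.9556·38994.9)/200535.7504 = 521126960.72742/200535.7504 = 2598.6736.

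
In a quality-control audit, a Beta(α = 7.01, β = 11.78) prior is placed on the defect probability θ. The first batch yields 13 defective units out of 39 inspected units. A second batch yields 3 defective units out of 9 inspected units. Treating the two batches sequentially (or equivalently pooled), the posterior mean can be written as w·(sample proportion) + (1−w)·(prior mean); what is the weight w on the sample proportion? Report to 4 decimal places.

0.7187

The Beta prior is conjugate to a Binomial/Bernoulli likelihood; the update adds successes to α and failures to β.
Total number of inspected units: n = 39 + 9 = 48.
Posterior mean = (α₀+k)/(α₀+β₀+n) = [n/(α₀+β₀+n)]·(k/n) + [(α₀+β₀)/(α₀+β₀+n)]·α₀/(α₀+β₀), so only n and the prior enter the weight.
The weight on the data is w = n/(α₀+β₀+n) = 48/(7.01+11.78+48) = 48/66.79 = 0.7187.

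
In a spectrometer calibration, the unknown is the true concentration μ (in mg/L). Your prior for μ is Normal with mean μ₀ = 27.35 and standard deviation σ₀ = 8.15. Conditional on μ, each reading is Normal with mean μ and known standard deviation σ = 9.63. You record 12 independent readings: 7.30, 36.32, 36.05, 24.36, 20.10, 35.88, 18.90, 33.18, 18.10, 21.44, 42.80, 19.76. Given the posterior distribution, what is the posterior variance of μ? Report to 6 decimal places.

6.922644

For Normal data with known variance σ², a Normal(μ₀, σ₀²) prior on μ is conjugate. Posterior precision = 1/σ₀² + n/σ²; posterior mean is the precision-weighted average of μ₀ and x̄.
σ₀² = 8.15² = 66.4225, σ² = 9.63² = 92.7369; σ² + n·σ₀² = 92.7369 + 12·66.4225 = 889.8069.
Posterior precision = 1/σ₀² + n/σ² = 1/66.4225 + 12/92.7369 = (σ² + n·σ₀²)/(σ₀²σ²) = 889.8069/(66.4225·92.7369); posterior variance σₙ² = σ₀²σ²/(σ² + n·σ₀²) = 66.4225·92.7369/889.8069 = 6.922644.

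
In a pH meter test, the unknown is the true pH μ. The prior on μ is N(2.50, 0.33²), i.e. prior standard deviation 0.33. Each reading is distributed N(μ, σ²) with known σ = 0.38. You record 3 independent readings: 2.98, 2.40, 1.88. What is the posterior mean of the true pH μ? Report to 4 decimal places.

2.4445

For Normal data with known variance σ², a Normal(μ₀, σ₀²) prior on μ is conjugate. Posterior precision = 1/σ₀² + n/σ²; posterior mean is the precision-weighted average of μ₀ and x̄.
Σxᵢ = 2.98 + 2.40 + 1.88 = 7.26, so n·x̄ = 7.26.
σ₀² = 0.33² = 0.1089, σ² = 0.38² = 0.1444; σ² + n·σ₀² = 0.1444 + 3·0.1089 = 0.4711.
Posterior mean = (μ₀/σ₀² + n·x̄/σ²)/(1/σ₀² + n/σ²) = (σ²·μ₀ + σ₀²·n·x̄)/(σ² + n·σ₀²) = (0.1444·2.50 + 0.1089·7.26)/0.4711 = 1.151614/0.4711 = 2.4445.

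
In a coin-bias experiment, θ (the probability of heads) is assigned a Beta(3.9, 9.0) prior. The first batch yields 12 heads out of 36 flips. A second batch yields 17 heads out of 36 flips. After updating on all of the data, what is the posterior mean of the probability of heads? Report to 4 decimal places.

The Beta prior is conjugate to a Binomial/Bernoulli likelihood; the update adds successes to α and failures to β.
After batch 1: Beta(3.9+12, 9.0+24) = Beta(15.9, 33.0).
After batch 2: Beta(15.9+17, 33.0+19) = Beta(32.9, 52.0).
Posterior mean = α/(α+β) = 32.9/84.9 = 0.3875.

0.3875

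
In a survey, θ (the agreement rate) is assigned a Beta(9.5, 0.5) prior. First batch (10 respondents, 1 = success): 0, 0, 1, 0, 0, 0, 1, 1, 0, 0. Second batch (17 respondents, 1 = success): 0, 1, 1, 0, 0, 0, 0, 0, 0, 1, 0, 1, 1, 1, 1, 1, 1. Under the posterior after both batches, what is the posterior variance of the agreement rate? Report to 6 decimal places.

0.006406

The Beta prior is conjugate to a Binomial/Bernoulli likelihood; the update adds successes to α and failures to β.
After batch 1: Beta(9.5+3, 0.5+7) = Beta(12.5, 7.5).
After batch 2: Beta(12.5+9, 7.5+8) = Beta(21.5, 15.5).
Var = αβ/((α+β)²(α+β+1)) = 21.5·15.5/(37.0²·38.0) = 0.006406.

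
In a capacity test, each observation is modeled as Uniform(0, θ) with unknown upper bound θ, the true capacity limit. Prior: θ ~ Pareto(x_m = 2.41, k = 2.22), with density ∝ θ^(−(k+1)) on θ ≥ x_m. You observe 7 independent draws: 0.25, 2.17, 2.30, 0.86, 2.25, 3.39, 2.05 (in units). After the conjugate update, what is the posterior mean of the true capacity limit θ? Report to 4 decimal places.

3.8024

A Pareto(scale x_m, shape k) prior on the upper bound θ of Uniform(0, θ) is conjugate: posterior is Pareto(max(x_m, max xᵢ), k + n).
Sample maximum = 3.39; prior scale x_m = 2.41 → posterior scale = max = 3.39.
Posterior shape = 2.22 + 7 = 9.22.
E[θ|data] = k·x_m/(k−1) = 9.22·3.39/8.22 = 3.8024.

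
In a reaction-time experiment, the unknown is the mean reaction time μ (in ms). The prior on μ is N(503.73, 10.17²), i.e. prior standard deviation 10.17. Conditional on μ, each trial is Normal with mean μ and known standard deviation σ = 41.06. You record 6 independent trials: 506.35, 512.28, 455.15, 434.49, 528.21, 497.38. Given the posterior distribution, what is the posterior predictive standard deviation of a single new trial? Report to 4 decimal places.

For Normal data with known variance σ², a Normal(μ₀, σ₀²) prior on μ is conjugate. Posterior precision = 1/σ₀² + n/σ²; posterior mean is the precision-weighted average of μ₀ and x̄.
σ₀² = 10.17² = 103.4289, σ² = 41.06² = 1685.9236; σ² + n·σ₀² = 1685.9236 + 6·103.4289 = 2306.497.
Posterior precision = 1/σ₀² + n/σ² = 1/103.4289 + 6/1685.9236 = (σ² + n·σ₀²)/(σ₀²σ²) = 2306.497/(103.4289·1685.9236); posterior variance σₙ² = σ₀²σ²/(σ² + n·σ₀²) = 103.4289·1685.9236/2306.497 = 75.600889.
Predictive variance for one new observation = σₙ² + σ² = 103.4289·1685.9236/2306.497 + 1685.9236 = σ²·(σ₀² + 2306.497)/2306.497 = 1685.9236·2409.9259/2306.497 = 1761.524489; SD = √(1685.9236·2409.9259/2306.497) = 41.9705.

41.9705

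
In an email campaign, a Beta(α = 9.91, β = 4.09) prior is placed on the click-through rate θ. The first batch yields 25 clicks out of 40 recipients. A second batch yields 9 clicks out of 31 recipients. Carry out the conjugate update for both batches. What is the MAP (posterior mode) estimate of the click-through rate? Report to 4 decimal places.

0.5170

The Beta prior is conjugate to a Binomial/Bernoulli likelihood; the update adds successes to α and failures to β.
After batch 1: Beta(9.91+25, 4.09+15) = Beta(34.91, 19.09).
After batch 2: Beta(34.91+9, 19.09+22) = Beta(43.91, 41.09).
Mode of Beta(a,b) for a,b>1 is (a−1)/(a+b−2) = 42.91/83.00 = 0.5170.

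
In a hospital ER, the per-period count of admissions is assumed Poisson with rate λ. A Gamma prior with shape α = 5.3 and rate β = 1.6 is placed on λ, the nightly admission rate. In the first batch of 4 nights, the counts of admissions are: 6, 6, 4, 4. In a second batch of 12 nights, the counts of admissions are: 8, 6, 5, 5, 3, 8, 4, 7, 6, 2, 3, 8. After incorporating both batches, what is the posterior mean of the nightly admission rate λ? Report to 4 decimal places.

5.1307

With a Gamma(shape α, rate β) prior, the Poisson likelihood is conjugate: the posterior is Gamma(α + ΣXᵢ, β + n).
Batch 1: sum of counts S = 20 over n = 4 nights.
After batch 1: Gamma(α+S, β+n) = Gamma(5.3+20, 1.6+4) = Gamma(25.3, 5.6).
Batch 2: sum of counts S = 65 over n = 12 nights.
After batch 2: Gamma(α+S, β+n) = Gamma(25.3+65, 5.6+12) = Gamma(90.3, 17.6).
Posterior mean = α/β = 90.3/17.6 = 5.1307.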